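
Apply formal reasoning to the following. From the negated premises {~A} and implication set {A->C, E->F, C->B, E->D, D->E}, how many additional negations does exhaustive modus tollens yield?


Initial negated facts: {~A}
Apply modus tollens to closure:
  (no implication fires)
Final negated: {~A}
New negations: {(none)}
Count = 0

0


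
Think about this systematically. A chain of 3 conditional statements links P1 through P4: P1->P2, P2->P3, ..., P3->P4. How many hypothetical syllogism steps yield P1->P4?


With 3 implications in a chain connecting 4 propositions:
P1->P2, P2->P3, ..., P3->P4
Steps needed = (number of implications) - 1 = 3 - 1 = 2

2


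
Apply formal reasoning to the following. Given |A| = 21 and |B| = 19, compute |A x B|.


The Cartesian product A x B contains all ordered pairs (a, b).
|A x B| = |A| * |B| = 21 * 19 = 399

399


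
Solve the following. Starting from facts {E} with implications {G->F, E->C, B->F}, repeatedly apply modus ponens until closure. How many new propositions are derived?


Initial facts: {E}
Apply modus ponens to closure:
  E and E->C  =>  C
Final known: {C, E}
New propositions: {C}
Count = 1

1


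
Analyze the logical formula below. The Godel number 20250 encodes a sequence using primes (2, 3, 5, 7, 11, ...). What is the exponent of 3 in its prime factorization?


Factorize 20250 by dividing by 3 repeatedly.
Division steps: 3 divides 20250 exactly 4 time(s).
Exponent of 3 = 4

4


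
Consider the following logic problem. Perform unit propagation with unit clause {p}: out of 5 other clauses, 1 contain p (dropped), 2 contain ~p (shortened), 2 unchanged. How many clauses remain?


Satisfied (removed): 1
Shortened (remain): 2
Unchanged (remain): 2
Remaining = 2 + 2 = 4

4


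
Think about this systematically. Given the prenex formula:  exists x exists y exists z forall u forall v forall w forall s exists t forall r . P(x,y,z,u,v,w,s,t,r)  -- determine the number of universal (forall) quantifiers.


Quantifier prefix: exists x exists y exists z forall u forall v forall w forall s exists t forall r
Mark each quantifier type:
  E E E U U U U E U
Universal count = 5, Existential count = 4
Asked for universal (forall) quantifiers: 5

5


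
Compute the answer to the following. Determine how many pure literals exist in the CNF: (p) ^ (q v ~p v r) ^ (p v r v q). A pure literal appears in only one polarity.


Check each variable for pure literal status:
p: mixed (not pure)
q: pure positive
r: pure positive
Pure literal count = 2

2


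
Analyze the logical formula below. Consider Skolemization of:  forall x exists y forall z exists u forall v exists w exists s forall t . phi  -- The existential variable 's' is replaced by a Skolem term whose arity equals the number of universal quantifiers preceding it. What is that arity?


Quantifier prefix: forall x exists y forall z exists u forall v exists w exists s forall t
's' is existentially quantified at position 7.
Universal variables preceding it: x, z, v
Skolem function arity = 3

3


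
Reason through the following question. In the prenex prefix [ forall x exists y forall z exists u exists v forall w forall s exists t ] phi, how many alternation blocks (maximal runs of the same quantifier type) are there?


Quantifier-type sequence: A E A E E A A E  (A=forall, E=exists)
Group into maximal same-type runs:
  Ax1 | Ex1 | Ax1 | Ex2 | Ax2 | Ex1
Number of blocks = 6

6


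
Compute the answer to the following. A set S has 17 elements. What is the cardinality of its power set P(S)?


The power set of a set with n elements has 2^n elements.
|P(S)| = 2^17 = 131072

131072


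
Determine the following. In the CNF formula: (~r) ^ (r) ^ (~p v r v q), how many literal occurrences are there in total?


Counting literals in each clause:
Clause 1: 1 literal(s)
Clause 2: 1 literal(s)
Clause 3: 3 literal(s)
Total = 5

5


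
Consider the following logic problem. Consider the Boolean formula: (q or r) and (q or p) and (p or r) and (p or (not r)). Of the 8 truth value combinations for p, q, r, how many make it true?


Evaluate all 8 assignments for p, q, r:
p=0, q=0, r=0: 0
p=0, q=0, r=1: 0
p=0, q=1, r=0: 0
p=0, q=1, r=1: 0
p=1, q=0, r=0: 0
p=1, q=0, r=1: 1
p=1, q=1, r=0: 1
p=1, q=1, r=1: 1
Satisfying count = 3

3


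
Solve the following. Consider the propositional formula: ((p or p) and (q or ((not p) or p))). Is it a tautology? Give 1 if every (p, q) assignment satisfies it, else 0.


Check all 4 assignments:
p=0, q=0: 0
p=0, q=1: 0
p=1, q=0: 1
p=1, q=1: 1
Satisfying count = 2/4.
Tautology iff count = 4: no.

0


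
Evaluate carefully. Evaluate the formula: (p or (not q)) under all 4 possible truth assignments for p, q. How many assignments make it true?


Check all 4 assignments:
p=0, q=0: 1
p=0, q=1: 0
p=1, q=0: 1
p=1, q=1: 1
Count of True = 3

3


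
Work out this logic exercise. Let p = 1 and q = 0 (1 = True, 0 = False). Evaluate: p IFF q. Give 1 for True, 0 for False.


p = 1, q = 0
Operation: p IFF q
Evaluate: 1 IFF 0 = 0

0


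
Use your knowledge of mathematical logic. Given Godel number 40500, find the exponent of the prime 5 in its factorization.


Factorize 40500 by dividing by 5 repeatedly.
Division steps: 5 divides 40500 exactly 3 time(s).
Exponent of 5 = 3

3


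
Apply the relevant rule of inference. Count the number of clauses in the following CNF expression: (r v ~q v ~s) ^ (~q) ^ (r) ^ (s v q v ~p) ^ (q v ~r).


A CNF formula is a conjunction of clauses.
Clauses are separated by ^.
Counting the conjuncts: 5 clauses.

5


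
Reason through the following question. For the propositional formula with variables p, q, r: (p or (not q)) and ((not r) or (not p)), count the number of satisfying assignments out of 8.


Evaluate all 8 assignments for p, q, r:
p=0, q=0, r=0: 1
p=0, q=0, r=1: 1
p=0, q=1, r=0: 0
p=0, q=1, r=1: 0
p=1, q=0, r=0: 1
p=1, q=0, r=1: 0
p=1, q=1, r=0: 1
p=1, q=1, r=1: 0
Satisfying count = 4

4


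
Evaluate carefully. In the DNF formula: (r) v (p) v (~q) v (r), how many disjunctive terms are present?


A DNF formula is a disjunction of terms (conjunctions).
Terms are separated by v.
Counting the disjuncts: 4 terms.

4


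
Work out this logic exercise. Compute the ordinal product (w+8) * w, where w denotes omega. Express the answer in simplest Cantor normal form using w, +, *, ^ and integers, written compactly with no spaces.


Compute (w+8) * w.
Ordinal * is associative and left-distributive over +, but NOT commutative; for finite n>1, n*w = w but w*n stays w*n.
(w+8) * w = sup{(w+8)*k : k<w} = sup{w*k+8} = w^2 (the +8 tail is absorbed in the limit).
Result = w^2

w^2


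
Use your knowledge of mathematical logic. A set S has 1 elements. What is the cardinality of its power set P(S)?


The power set of a set with n elements has 2^n elements.
|P(S)| = 2^1 = 2

2


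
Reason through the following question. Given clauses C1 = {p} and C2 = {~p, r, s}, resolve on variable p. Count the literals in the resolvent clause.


Remove p from C1 and ~p from C2.
C1 remainder: {}
C2 remainder: {r, s}
Union (resolvent): {r, s}
Resolvent has 2 literal(s).

2


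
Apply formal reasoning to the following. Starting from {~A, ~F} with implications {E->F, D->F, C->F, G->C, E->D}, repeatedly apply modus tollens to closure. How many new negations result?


Initial negated facts: {~A, ~F}
Apply modus tollens to closure:
  ~F and E->F  =>  ~E
  ~F and D->F  =>  ~D
  ~F and C->F  =>  ~C
  ~C and G->C  =>  ~G
Final negated: {~A, ~C, ~D, ~E, ~F, ~G}
New negations: {~C, ~D, ~E, ~G}
Count = 4

4


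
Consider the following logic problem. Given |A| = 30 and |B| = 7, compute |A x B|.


The Cartesian product A x B contains all ordered pairs (a, b).
|A x B| = |A| * |B| = 30 * 7 = 210

210


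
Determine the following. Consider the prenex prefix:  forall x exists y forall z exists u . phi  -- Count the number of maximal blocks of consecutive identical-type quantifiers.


Quantifier-type sequence: A E A E  (A=forall, E=exists)
Group into maximal same-type runs:
  Ax1 | Ex1 | Ax1 | Ex1
Number of blocks = 4

4


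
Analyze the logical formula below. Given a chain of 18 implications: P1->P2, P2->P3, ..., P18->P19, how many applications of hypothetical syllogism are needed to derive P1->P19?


With 18 implications in a chain connecting 19 propositions:
P1->P2, P2->P3, ..., P18->P19
Steps needed = (number of implications) - 1 = 18 - 1 = 17

17


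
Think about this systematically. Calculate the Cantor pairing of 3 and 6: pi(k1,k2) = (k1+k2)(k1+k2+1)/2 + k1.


k1 + k2 = 9
(k1+k2)(k1+k2+1)/2 = 9 * 10 / 2 = 45
pi = 45 + 3 = 48

48


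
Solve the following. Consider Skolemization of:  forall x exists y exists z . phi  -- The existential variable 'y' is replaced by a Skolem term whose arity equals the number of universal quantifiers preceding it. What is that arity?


Quantifier prefix: forall x exists y exists z
'y' is existentially quantified at position 2.
Universal variables preceding it: x
Skolem function arity = 1

1


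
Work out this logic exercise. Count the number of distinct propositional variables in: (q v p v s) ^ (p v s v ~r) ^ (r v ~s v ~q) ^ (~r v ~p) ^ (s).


Identify each variable that appears in the formula.
Variables found: p, q, r, s
Count = 4

4


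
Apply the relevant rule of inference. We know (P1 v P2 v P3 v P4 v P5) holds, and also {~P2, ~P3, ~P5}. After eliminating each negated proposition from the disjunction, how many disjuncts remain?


Original disjuncts (5): P1, P2, P3, P4, P5
Negated (eliminate): ~P2, ~P3, ~P5
Remaining disjuncts: P1, P4
Count = 5 - 3 = 2

2


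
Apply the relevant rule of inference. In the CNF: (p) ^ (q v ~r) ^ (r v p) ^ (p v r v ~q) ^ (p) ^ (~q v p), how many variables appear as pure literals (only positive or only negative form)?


Check each variable for pure literal status:
p: pure positive
q: mixed (not pure)
r: mixed (not pure)
Pure literal count = 1

1


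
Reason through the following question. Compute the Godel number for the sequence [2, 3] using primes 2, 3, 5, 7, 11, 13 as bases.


Encode each element as an exponent of the corresponding prime:
  2^2 = 4
  3^3 = 27
Product = 4 * 27 = 108

108


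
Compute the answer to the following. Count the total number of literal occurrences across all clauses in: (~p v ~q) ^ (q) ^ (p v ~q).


Counting literals in each clause:
Clause 1: 2 literal(s)
Clause 2: 1 literal(s)
Clause 3: 2 literal(s)
Total = 5

5


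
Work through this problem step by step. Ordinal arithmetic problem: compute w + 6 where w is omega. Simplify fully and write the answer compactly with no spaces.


Compute w + 6.
Ordinal + is associative but NOT commutative; for finite n>0, n + w = w but w + n stays w+n.
w + 6 is already in normal form (a successor ordinal beyond w).
Result = w+6

w+6


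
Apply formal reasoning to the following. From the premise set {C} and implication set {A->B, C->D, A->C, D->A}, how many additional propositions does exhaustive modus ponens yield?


Initial facts: {C}
Apply modus ponens to closure:
  C and C->D  =>  D
  D and D->A  =>  A
  A and A->B  =>  B
Final known: {A, B, C, D}
New propositions: {A, B, D}
Count = 3

3


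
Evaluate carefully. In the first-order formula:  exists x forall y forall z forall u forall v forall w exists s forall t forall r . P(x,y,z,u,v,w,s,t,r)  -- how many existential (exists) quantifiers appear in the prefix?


Quantifier prefix: exists x forall y forall z forall u forall v forall w exists s forall t forall r
Mark each quantifier type:
  E U U U U U E U U
Universal count = 7, Existential count = 2
Asked for existential (exists) quantifiers: 2

2


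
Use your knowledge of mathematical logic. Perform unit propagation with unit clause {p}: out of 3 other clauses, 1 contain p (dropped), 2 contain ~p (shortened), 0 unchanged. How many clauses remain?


Satisfied (removed): 1
Shortened (remain): 2
Unchanged (remain): 0
Remaining = 2 + 0 = 2

2


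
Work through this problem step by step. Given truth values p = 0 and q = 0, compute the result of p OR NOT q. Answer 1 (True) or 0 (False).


p = 0, q = 0
Operation: p OR NOT q
Evaluate: 0 OR NOT 0 = 1

1


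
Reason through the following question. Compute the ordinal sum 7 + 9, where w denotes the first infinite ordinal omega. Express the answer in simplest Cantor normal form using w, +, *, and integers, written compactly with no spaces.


Compute 7 + 9.
Ordinal + is associative but NOT commutative; for finite n>0, n + w = w but w + n stays w+n.
Both operands finite; ordinal + agrees with natural +: 7 + 9 = 16.
Result = 16

16


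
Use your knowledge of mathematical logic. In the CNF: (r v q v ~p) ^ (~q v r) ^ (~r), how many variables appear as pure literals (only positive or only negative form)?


Check each variable for pure literal status:
p: pure negative
q: mixed (not pure)
r: mixed (not pure)
Pure literal count = 1

1


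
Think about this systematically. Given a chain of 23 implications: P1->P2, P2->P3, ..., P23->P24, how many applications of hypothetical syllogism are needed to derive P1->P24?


With 23 implications in a chain connecting 24 propositions:
P1->P2, P2->P3, ..., P23->P24
Steps needed = (number of implications) - 1 = 23 - 1 = 22

22


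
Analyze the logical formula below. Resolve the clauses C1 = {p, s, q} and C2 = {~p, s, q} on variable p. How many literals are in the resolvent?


Remove p from C1 and ~p from C2.
C1 remainder: {s, q}
C2 remainder: {s, q}
Union (resolvent): {q, s}
Resolvent has 2 literal(s).

2


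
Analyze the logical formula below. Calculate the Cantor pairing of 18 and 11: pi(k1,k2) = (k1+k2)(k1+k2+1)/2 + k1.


k1 + k2 = 29
(k1+k2)(k1+k2+1)/2 = 29 * 30 / 2 = 435
pi = 435 + 18 = 453

453


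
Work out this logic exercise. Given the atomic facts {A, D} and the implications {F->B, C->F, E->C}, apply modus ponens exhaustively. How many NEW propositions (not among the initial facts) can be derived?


Initial facts: {A, D}
Apply modus ponens to closure:
  (no implication fires)
Final known: {A, D}
New propositions: {(none)}
Count = 0

0


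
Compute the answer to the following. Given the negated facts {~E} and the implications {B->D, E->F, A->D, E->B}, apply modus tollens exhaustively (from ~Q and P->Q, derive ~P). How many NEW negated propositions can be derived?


Initial negated facts: {~E}
Apply modus tollens to closure:
  (no implication fires)
Final negated: {~E}
New negations: {(none)}
Count = 0

0


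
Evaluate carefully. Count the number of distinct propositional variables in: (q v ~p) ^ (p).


Identify each variable that appears in the formula.
Variables found: p, q
Count = 2

2


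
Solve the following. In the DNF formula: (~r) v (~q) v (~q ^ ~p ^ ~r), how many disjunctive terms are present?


A DNF formula is a disjunction of terms (conjunctions).
Terms are separated by v.
Counting the disjuncts: 3 terms.

3


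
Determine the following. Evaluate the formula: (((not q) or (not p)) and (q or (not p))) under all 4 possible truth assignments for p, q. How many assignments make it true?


Check all 4 assignments:
p=0, q=0: 1
p=0, q=1: 1
p=1, q=0: 0
p=1, q=1: 0
Count of True = 2

2


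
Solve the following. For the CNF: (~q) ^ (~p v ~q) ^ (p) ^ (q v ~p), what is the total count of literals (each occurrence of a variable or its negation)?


Counting literals in each clause:
Clause 1: 1 literal(s)
Clause 2: 2 literal(s)
Clause 3: 1 literal(s)
Clause 4: 2 literal(s)
Total = 6

6


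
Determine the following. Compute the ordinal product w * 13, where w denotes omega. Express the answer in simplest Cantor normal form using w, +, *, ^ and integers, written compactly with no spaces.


Compute w * 13.
Ordinal * is associative and left-distributive over +, but NOT commutative; for finite n>1, n*w = w but w*n stays w*n.
w * 13 means 13 copies of w concatenated: w*13.
Result = w*13

w*13


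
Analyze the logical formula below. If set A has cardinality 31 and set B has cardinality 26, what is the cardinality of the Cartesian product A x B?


The Cartesian product A x B contains all ordered pairs (a, b).
|A x B| = |A| * |B| = 31 * 26 = 806

806


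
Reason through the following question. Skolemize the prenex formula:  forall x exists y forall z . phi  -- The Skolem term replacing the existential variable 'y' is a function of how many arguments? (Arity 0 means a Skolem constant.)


Quantifier prefix: forall x exists y forall z
'y' is existentially quantified at position 2.
Universal variables preceding it: x
Skolem function arity = 1

1


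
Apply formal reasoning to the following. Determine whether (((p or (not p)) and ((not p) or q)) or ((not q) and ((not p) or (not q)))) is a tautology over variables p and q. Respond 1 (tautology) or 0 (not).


Check all 4 assignments:
p=0, q=0: 1
p=0, q=1: 1
p=1, q=0: 1
p=1, q=1: 1
Satisfying count = 4/4.
Tautology iff count = 4: yes.

1


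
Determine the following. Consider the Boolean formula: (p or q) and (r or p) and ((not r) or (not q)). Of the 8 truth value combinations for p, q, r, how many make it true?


Evaluate all 8 assignments for p, q, r:
p=0, q=0, r=0: 0
p=0, q=0, r=1: 0
p=0, q=1, r=0: 0
p=0, q=1, r=1: 0
p=1, q=0, r=0: 1
p=1, q=0, r=1: 1
p=1, q=1, r=0: 1
p=1, q=1, r=1: 0
Satisfying count = 3

3


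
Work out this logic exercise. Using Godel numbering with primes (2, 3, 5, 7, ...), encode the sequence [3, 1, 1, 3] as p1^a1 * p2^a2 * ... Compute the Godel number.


Encode each element as an exponent of the corresponding prime:
  2^3 = 8
  3^1 = 3
  5^1 = 5
  7^3 = 343
Product = 8 * 3 * 5 * 343 = 41160

41160


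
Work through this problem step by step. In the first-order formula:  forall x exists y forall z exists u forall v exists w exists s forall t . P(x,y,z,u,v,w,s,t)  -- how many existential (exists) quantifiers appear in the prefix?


Quantifier prefix: forall x exists y forall z exists u forall v exists w exists s forall t
Mark each quantifier type:
  U E U E U E E U
Universal count = 4, Existential count = 4
Asked for existential (exists) quantifiers: 4

4


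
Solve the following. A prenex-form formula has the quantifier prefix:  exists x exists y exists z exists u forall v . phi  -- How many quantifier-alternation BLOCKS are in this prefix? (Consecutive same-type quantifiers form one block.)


Quantifier-type sequence: E E E E A  (A=forall, E=exists)
Group into maximal same-type runs:
  Ex4 | Ax1
Number of blocks = 2

2


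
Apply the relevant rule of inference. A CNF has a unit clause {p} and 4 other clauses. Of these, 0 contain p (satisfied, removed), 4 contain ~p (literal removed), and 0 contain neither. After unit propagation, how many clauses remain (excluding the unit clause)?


Satisfied (removed): 0
Shortened (remain): 4
Unchanged (remain): 0
Remaining = 4 + 0 = 4

4


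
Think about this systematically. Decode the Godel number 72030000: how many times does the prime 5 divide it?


Factorize 72030000 by dividing by 5 repeatedly.
Division steps: 5 divides 72030000 exactly 4 time(s).
Exponent of 5 = 4

4


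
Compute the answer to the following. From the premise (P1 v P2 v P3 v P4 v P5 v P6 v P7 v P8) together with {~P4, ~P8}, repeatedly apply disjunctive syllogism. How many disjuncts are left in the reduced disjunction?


Original disjuncts (8): P1, P2, P3, P4, P5, P6, P7, P8
Negated (eliminate): ~P4, ~P8
Remaining disjuncts: P1, P2, P3, P5, P6, P7
Count = 8 - 2 = 6

6


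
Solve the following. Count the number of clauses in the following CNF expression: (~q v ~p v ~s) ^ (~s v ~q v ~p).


A CNF formula is a conjunction of clauses.
Clauses are separated by ^.
Counting the conjuncts: 2 clauses.

2


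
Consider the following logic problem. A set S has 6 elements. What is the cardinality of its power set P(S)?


The power set of a set with n elements has 2^n elements.
|P(S)| = 2^6 = 64

64


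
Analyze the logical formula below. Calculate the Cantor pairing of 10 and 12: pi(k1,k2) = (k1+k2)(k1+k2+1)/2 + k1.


k1 + k2 = 22
(k1+k2)(k1+k2+1)/2 = 22 * 23 / 2 = 253
pi = 253 + 10 = 263

263


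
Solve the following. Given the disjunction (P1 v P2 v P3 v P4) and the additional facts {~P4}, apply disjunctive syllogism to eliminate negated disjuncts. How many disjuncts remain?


Original disjuncts (4): P1, P2, P3, P4
Negated (eliminate): ~P4
Remaining disjuncts: P1, P2, P3
Count = 4 - 1 = 3

3


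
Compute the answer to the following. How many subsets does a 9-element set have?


The power set of a set with n elements has 2^n elements.
|P(S)| = 2^9 = 512

512


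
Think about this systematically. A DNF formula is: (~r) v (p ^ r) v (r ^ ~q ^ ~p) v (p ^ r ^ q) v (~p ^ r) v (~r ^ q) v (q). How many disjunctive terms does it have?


A DNF formula is a disjunction of terms (conjunctions).
Terms are separated by v.
Counting the disjuncts: 7 terms.

7


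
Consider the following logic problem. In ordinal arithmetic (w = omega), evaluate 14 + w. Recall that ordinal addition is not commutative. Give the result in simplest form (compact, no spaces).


Compute 14 + w.
Ordinal + is associative but NOT commutative; for finite n>0, n + w = w but w + n stays w+n.
Any finite left addend is absorbed by w on the right: 14 + w = w.
Result = w

w


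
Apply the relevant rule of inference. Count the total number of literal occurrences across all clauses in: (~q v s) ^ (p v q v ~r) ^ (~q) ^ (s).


Counting literals in each clause:
Clause 1: 2 literal(s)
Clause 2: 3 literal(s)
Clause 3: 1 literal(s)
Clause 4: 1 literal(s)
Total = 7

7


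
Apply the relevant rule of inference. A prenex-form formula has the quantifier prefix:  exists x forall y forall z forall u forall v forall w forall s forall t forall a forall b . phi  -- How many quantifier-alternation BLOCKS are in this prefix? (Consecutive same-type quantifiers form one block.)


Quantifier-type sequence: E A A A A A A A A A  (A=forall, E=exists)
Group into maximal same-type runs:
  Ex1 | Ax9
Number of blocks = 2

2


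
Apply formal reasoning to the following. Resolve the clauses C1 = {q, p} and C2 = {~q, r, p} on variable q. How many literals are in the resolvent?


Remove q from C1 and ~q from C2.
C1 remainder: {p}
C2 remainder: {r, p}
Union (resolvent): {p, r}
Resolvent has 2 literal(s).

2


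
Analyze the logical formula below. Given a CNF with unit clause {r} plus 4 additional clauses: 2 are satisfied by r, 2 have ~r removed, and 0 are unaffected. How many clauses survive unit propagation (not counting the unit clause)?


Satisfied (removed): 2
Shortened (remain): 2
Unchanged (remain): 0
Remaining = 2 + 0 = 2

2


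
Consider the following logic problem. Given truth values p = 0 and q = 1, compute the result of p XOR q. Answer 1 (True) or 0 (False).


p = 0, q = 1
Operation: p XOR q
Evaluate: 0 XOR 1 = 1

1


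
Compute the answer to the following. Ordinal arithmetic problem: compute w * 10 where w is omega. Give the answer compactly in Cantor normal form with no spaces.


Compute w * 10.
Ordinal * is associative and left-distributive over +, but NOT commutative; for finite n>1, n*w = w but w*n stays w*n.
w * 10 means 10 copies of w concatenated: w*10.
Result = w*10

w*10


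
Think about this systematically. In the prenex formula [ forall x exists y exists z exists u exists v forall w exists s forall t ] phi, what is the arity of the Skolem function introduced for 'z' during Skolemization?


Quantifier prefix: forall x exists y exists z exists u exists v forall w exists s forall t
'z' is existentially quantified at position 3.
Universal variables preceding it: x
Skolem function arity = 1

1


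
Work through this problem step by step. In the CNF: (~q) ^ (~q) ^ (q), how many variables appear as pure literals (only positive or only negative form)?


Check each variable for pure literal status:
p: absent (not pure)
q: mixed (not pure)
r: absent (not pure)
Pure literal count = 0

0


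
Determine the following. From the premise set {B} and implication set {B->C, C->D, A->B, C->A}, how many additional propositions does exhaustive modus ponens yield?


Initial facts: {B}
Apply modus ponens to closure:
  B and B->C  =>  C
  C and C->D  =>  D
  C and C->A  =>  A
Final known: {A, B, C, D}
New propositions: {A, C, D}
Count = 3

3


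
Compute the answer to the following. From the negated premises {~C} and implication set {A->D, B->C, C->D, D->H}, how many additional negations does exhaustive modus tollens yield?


Initial negated facts: {~C}
Apply modus tollens to closure:
  ~C and B->C  =>  ~B
Final negated: {~B, ~C}
New negations: {~B}
Count = 1

1


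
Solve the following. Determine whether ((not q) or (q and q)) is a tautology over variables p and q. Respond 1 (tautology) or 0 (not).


Check all 4 assignments:
p=0, q=0: 1
p=0, q=1: 1
p=1, q=0: 1
p=1, q=1: 1
Satisfying count = 4/4.
Tautology iff count = 4: yes.

1


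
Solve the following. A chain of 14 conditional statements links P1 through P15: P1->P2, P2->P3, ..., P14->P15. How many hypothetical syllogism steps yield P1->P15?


With 14 implications in a chain connecting 15 propositions:
P1->P2, P2->P3, ..., P14->P15
Steps needed = (number of implications) - 1 = 14 - 1 = 13

13


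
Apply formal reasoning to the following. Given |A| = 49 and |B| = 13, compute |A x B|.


The Cartesian product A x B contains all ordered pairs (a, b).
|A x B| = |A| * |B| = 49 * 13 = 637

637


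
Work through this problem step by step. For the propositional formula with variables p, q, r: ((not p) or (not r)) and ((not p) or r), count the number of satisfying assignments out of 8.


Evaluate all 8 assignments for p, q, r:
p=0, q=0, r=0: 1
p=0, q=0, r=1: 1
p=0, q=1, r=0: 1
p=0, q=1, r=1: 1
p=1, q=0, r=0: 0
p=1, q=0, r=1: 0
p=1, q=1, r=0: 0
p=1, q=1, r=1: 0
Satisfying count = 4

4


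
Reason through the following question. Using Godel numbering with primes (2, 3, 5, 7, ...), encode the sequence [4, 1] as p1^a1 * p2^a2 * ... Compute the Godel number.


Encode each element as an exponent of the corresponding prime:
  2^4 = 16
  3^1 = 3
Product = 16 * 3 = 48

48


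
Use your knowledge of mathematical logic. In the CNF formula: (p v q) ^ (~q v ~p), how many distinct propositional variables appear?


Identify each variable that appears in the formula.
Variables found: p, q
Count = 2

2


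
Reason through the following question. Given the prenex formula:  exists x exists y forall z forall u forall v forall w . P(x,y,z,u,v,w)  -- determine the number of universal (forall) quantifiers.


Quantifier prefix: exists x exists y forall z forall u forall v forall w
Mark each quantifier type:
  E E U U U U
Universal count = 4, Existential count = 2
Asked for universal (forall) quantifiers: 4

4


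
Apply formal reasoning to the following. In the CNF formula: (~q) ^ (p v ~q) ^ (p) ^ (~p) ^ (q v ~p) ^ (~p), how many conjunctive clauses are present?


A CNF formula is a conjunction of clauses.
Clauses are separated by ^.
Counting the conjuncts: 6 clauses.

6


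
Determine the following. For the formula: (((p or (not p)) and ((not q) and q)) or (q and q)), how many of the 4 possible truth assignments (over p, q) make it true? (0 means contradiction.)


Check all 4 assignments:
p=0, q=0: 0
p=0, q=1: 1
p=1, q=0: 0
p=1, q=1: 1
Count of True = 2

2


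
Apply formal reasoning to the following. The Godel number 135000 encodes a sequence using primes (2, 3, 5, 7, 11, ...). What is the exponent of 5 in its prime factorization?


Factorize 135000 by dividing by 5 repeatedly.
Division steps: 5 divides 135000 exactly 4 time(s).
Exponent of 5 = 4

4


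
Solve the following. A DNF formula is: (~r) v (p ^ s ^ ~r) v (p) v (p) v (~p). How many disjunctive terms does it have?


A DNF formula is a disjunction of terms (conjunctions).
Terms are separated by v.
Counting the disjuncts: 5 terms.

5


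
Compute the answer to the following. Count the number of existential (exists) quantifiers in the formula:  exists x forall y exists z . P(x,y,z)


Quantifier prefix: exists x forall y exists z
Mark each quantifier type:
  E U E
Universal count = 1, Existential count = 2
Asked for existential (exists) quantifiers: 2

2


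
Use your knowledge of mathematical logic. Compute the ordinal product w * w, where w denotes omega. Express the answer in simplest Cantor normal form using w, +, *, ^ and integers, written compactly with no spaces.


Compute w * w.
Ordinal * is associative and left-distributive over +, but NOT commutative; for finite n>1, n*w = w but w*n stays w*n.
w * w = w^2 by definition.
Result = w^2

w^2


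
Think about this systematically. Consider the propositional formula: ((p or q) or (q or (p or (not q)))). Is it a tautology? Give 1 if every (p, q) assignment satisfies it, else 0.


Check all 4 assignments:
p=0, q=0: 1
p=0, q=1: 1
p=1, q=0: 1
p=1, q=1: 1
Satisfying count = 4/4.
Tautology iff count = 4: yes.

1


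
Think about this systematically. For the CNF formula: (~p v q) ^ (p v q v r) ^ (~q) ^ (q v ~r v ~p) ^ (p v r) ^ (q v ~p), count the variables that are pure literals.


Check each variable for pure literal status:
p: mixed (not pure)
q: mixed (not pure)
r: mixed (not pure)
Pure literal count = 0

0


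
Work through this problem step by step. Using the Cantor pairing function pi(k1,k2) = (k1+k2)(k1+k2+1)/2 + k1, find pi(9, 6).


k1 + k2 = 15
(k1+k2)(k1+k2+1)/2 = 15 * 16 / 2 = 120
pi = 120 + 9 = 129

129


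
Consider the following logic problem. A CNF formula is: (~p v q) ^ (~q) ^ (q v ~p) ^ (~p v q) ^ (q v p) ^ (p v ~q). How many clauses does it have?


A CNF formula is a conjunction of clauses.
Clauses are separated by ^.
Counting the conjuncts: 6 clauses.

6


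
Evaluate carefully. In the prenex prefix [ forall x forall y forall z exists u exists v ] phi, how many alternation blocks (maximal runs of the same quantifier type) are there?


Quantifier-type sequence: A A A E E  (A=forall, E=exists)
Group into maximal same-type runs:
  Ax3 | Ex2
Number of blocks = 2

2


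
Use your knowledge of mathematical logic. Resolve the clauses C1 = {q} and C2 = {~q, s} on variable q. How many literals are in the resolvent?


Remove q from C1 and ~q from C2.
C1 remainder: {}
C2 remainder: {s}
Union (resolvent): {s}
Resolvent has 1 literal(s).

1


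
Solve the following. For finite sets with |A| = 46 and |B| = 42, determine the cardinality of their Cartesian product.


The Cartesian product A x B contains all ordered pairs (a, b).
|A x B| = |A| * |B| = 46 * 42 = 1932

1932


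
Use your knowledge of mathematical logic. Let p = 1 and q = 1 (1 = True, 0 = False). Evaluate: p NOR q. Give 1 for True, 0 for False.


p = 1, q = 1
Operation: p NOR q
Evaluate: 1 NOR 1 = 0

0


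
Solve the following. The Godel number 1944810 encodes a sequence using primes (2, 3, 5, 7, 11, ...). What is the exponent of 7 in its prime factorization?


Factorize 1944810 by dividing by 7 repeatedly.
Division steps: 7 divides 1944810 exactly 4 time(s).
Exponent of 7 = 4

4


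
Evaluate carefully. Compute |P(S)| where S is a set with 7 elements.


The power set of a set with n elements has 2^n elements.
|P(S)| = 2^7 = 128

128


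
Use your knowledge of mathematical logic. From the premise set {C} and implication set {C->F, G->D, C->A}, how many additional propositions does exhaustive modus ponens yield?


Initial facts: {C}
Apply modus ponens to closure:
  C and C->F  =>  F
  C and C->A  =>  A
Final known: {A, C, F}
New propositions: {A, F}
Count = 2

2


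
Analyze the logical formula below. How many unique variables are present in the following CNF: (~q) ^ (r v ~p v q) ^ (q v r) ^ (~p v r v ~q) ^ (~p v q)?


Identify each variable that appears in the formula.
Variables found: p, q, r
Count = 3

3


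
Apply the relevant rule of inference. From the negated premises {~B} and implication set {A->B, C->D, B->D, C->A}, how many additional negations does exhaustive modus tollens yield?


Initial negated facts: {~B}
Apply modus tollens to closure:
  ~B and A->B  =>  ~A
  ~A and C->A  =>  ~C
Final negated: {~A, ~B, ~C}
New negations: {~A, ~C}
Count = 2

2


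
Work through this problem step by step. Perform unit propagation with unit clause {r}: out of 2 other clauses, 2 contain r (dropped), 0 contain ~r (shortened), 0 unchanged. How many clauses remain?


Satisfied (removed): 2
Shortened (remain): 0
Unchanged (remain): 0
Remaining = 0 + 0 = 0

0


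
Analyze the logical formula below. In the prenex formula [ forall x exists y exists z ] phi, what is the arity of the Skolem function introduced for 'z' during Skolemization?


Quantifier prefix: forall x exists y exists z
'z' is existentially quantified at position 3.
Universal variables preceding it: x
Skolem function arity = 1

1


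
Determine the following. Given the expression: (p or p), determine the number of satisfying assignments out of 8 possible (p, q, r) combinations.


Check all 8 assignments:
p=0, q=0, r=0: 0
p=0, q=0, r=1: 0
p=0, q=1, r=0: 0
p=0, q=1, r=1: 0
p=1, q=0, r=0: 1
p=1, q=0, r=1: 1
p=1, q=1, r=0: 1
p=1, q=1, r=1: 1
Count of True = 4

4


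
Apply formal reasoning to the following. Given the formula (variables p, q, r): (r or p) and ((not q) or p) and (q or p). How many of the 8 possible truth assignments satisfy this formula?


Evaluate all 8 assignments for p, q, r:
p=0, q=0, r=0: 0
p=0, q=0, r=1: 0
p=0, q=1, r=0: 0
p=0, q=1, r=1: 0
p=1, q=0, r=0: 1
p=1, q=0, r=1: 1
p=1, q=1, r=0: 1
p=1, q=1, r=1: 1
Satisfying count = 4

4


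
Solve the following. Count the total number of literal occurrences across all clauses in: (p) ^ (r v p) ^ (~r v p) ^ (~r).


Counting literals in each clause:
Clause 1: 1 literal(s)
Clause 2: 2 literal(s)
Clause 3: 2 literal(s)
Clause 4: 1 literal(s)
Total = 6

6


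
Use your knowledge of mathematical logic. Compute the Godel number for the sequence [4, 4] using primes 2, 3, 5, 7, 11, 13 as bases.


Encode each element as an exponent of the corresponding prime:
  2^4 = 16
  3^4 = 81
Product = 16 * 81 = 1296

1296


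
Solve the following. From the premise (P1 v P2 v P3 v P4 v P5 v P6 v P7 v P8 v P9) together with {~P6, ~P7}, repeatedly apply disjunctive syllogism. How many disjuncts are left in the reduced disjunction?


Original disjuncts (9): P1, P2, P3, P4, P5, P6, P7, P8, P9
Negated (eliminate): ~P6, ~P7
Remaining disjuncts: P1, P2, P3, P4, P5, P8, P9
Count = 9 - 2 = 7

7


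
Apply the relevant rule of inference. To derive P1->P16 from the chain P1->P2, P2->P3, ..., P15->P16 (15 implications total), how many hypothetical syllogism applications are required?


With 15 implications in a chain connecting 16 propositions:
P1->P2, P2->P3, ..., P15->P16
Steps needed = (number of implications) - 1 = 15 - 1 = 14

14


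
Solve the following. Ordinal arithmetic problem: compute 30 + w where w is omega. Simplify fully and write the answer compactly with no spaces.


Compute 30 + w.
Ordinal + is associative but NOT commutative; for finite n>0, n + w = w but w + n stays w+n.
Any finite left addend is absorbed by w on the right: 30 + w = w.
Result = w

w


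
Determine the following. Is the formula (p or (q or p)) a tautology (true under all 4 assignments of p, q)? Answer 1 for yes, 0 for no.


Check all 4 assignments:
p=0, q=0: 0
p=0, q=1: 1
p=1, q=0: 1
p=1, q=1: 1
Satisfying count = 3/4.
Tautology iff count = 4: no.

0


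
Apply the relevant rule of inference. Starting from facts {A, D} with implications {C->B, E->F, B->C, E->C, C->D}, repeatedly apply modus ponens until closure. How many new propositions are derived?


Initial facts: {A, D}
Apply modus ponens to closure:
  (no implication fires)
Final known: {A, D}
New propositions: {(none)}
Count = 0

0


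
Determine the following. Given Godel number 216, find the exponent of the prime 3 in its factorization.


Factorize 216 by dividing by 3 repeatedly.
Division steps: 3 divides 216 exactly 3 time(s).
Exponent of 3 = 3

3


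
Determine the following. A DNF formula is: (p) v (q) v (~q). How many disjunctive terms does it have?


A DNF formula is a disjunction of terms (conjunctions).
Terms are separated by v.
Counting the disjuncts: 3 terms.

3


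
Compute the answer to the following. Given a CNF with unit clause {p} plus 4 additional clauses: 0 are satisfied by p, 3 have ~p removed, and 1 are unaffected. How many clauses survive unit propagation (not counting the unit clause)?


Satisfied (removed): 0
Shortened (remain): 3
Unchanged (remain): 1
Remaining = 3 + 1 = 4

4


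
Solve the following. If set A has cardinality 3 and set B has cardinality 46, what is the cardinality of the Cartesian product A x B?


The Cartesian product A x B contains all ordered pairs (a, b).
|A x B| = |A| * |B| = 3 * 46 = 138

138


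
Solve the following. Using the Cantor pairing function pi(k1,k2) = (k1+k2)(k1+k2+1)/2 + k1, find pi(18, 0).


k1 + k2 = 18
(k1+k2)(k1+k2+1)/2 = 18 * 19 / 2 = 171
pi = 171 + 18 = 189

189


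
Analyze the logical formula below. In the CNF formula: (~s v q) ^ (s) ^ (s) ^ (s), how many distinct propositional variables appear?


Identify each variable that appears in the formula.
Variables found: q, s
Count = 2

2


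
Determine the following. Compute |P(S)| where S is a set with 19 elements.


The power set of a set with n elements has 2^n elements.
|P(S)| = 2^19 = 524288

524288


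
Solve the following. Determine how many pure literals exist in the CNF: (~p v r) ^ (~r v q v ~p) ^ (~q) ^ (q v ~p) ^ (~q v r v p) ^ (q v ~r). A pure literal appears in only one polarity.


Check each variable for pure literal status:
p: mixed (not pure)
q: mixed (not pure)
r: mixed (not pure)
Pure literal count = 0

0


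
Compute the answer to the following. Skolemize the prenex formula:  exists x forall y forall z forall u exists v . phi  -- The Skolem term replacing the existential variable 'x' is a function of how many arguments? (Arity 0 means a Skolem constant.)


Quantifier prefix: exists x forall y forall z forall u exists v
'x' is existentially quantified at position 1.
No universal quantifiers precede it.
Skolem function arity = 0 (a Skolem constant)

0


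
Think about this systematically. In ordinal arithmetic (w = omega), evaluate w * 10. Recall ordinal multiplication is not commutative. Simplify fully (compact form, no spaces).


Compute w * 10.
Ordinal * is associative and left-distributive over +, but NOT commutative; for finite n>1, n*w = w but w*n stays w*n.
w * 10 means 10 copies of w concatenated: w*10.
Result = w*10

w*10


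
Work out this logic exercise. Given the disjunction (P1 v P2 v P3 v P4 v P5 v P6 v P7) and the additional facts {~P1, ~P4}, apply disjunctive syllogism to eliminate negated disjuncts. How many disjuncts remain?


Original disjuncts (7): P1, P2, P3, P4, P5, P6, P7
Negated (eliminate): ~P1, ~P4
Remaining disjuncts: P2, P3, P5, P6, P7
Count = 7 - 2 = 5

5


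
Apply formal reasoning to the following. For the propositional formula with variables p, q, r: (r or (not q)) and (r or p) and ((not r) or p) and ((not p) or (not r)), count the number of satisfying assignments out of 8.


Evaluate all 8 assignments for p, q, r:
p=0, q=0, r=0: 0
p=0, q=0, r=1: 0
p=0, q=1, r=0: 0
p=0, q=1, r=1: 0
p=1, q=0, r=0: 1
p=1, q=0, r=1: 0
p=1, q=1, r=0: 0
p=1, q=1, r=1: 0
Satisfying count = 1

1


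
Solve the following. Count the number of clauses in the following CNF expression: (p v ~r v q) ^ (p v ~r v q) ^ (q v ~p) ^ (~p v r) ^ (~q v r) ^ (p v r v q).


A CNF formula is a conjunction of clauses.
Clauses are separated by ^.
Counting the conjuncts: 6 clauses.

6


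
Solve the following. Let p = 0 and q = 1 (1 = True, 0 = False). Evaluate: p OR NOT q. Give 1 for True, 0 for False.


p = 0, q = 1
Operation: p OR NOT q
Evaluate: 0 OR NOT 1 = 0

0
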